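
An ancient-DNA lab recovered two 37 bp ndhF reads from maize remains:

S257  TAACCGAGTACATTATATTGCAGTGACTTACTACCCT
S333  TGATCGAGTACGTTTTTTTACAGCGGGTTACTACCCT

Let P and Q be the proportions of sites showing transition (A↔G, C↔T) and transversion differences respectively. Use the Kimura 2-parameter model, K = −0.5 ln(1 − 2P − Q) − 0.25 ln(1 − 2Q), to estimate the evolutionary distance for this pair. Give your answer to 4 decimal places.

0.3042

Mismatches occur at site 2 (A/G, transition), site 4 (C/T, transition), site 12 (A/G, transition), site 15 (A/T, transversion), site 17 (A/T, transversion), site 20 (G/A, transition), site 24 (T/C, transition), site 26 (A/G, transition), site 27 (C/G, transversion).
Of the 9 differences, 6 transitions and 3 transversions over 37 sites: P = 6/37 = 0.162162, Q = 3/37 = 0.081081.
d = −0.5·ln(0.594595) − 0.25·ln(0.837838) = −0.5·(-0.519875) − 0.25·(-0.176931) = 0.3042.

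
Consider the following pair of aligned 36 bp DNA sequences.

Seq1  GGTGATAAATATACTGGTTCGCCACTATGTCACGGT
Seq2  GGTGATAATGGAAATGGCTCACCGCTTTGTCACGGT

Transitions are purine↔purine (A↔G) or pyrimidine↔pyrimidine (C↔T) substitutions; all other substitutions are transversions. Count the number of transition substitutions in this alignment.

Mismatches occur at site 9 (A↔T, transversion), site 10 (T↔G, transversion), site 11 (A↔G, transition), site 12 (T↔A, transversion), site 14 (C↔A, transversion), site 18 (T↔C, transition), site 21 (G↔A, transition), site 24 (A↔G, transition), site 27 (A↔T, transversion).
Of the 9 differences, 4 transitions and 5 transversions, so the answer is 4.

4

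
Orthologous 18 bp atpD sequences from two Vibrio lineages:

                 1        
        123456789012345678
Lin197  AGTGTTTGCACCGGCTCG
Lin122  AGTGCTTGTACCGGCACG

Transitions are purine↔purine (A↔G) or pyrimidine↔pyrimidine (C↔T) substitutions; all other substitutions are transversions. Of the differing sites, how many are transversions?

The sequences differ at positions 5 (T/C, transition), 9 (C/T, transition), 16 (T/A, transversion).
Of the 3 differences, 2 transitions and 1 transversion, so the answer is 1.

1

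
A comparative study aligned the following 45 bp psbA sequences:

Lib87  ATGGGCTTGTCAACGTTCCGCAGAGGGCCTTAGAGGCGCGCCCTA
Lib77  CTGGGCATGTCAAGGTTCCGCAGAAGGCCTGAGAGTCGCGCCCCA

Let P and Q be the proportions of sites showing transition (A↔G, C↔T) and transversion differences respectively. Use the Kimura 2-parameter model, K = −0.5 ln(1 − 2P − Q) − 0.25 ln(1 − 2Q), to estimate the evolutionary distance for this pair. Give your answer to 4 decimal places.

0.1744

Mismatches occur at site 1 (A↔C, transversion), site 7 (T↔A, transversion), site 14 (C↔G, transversion), site 25 (G↔A, transition), site 31 (T↔G, transversion), site 36 (G↔T, transversion), site 44 (T↔C, transition).
Of the 7 differences, 2 transitions and 5 transversions over 45 sites: P = 2/45 = 0.044444, Q = 5/45 = 0.111111.
d = −0.5·ln(0.800001) − 0.25·ln(0.777778) = −0.5·(-0.223142) − 0.25·(-0.251314) = 0.1744.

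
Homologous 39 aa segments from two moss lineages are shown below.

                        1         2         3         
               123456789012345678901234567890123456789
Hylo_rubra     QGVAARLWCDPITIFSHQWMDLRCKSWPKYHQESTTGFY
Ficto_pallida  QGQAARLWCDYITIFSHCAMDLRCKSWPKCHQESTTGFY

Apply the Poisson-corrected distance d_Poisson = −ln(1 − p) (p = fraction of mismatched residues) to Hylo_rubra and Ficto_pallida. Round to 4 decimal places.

0.1372

Differing sites — 3:V/Q; 11:P/Y; 18:Q/C; 19:W/A; 30:Y/C.
p = 5/39 = 0.128205.
d = −ln(1 − 0.128205) = −ln(0.871795) = 0.1372.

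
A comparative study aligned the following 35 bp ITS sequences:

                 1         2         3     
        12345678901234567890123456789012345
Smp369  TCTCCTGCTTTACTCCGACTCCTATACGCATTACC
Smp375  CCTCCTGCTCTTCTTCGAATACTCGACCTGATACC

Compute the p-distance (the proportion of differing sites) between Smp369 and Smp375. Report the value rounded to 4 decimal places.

The sequences differ at positions 1 (T/C), 10 (T/C), 12 (A/T), 15 (C/T), 19 (C/A), 21 (C/A), 24 (A/C), 25 (T/G), 28 (G/C), 29 (C/T), 30 (A/G), 31 (T/A).
There are 12 differences over 35 sites, so p = 12/35 = 0.3429.

0.3429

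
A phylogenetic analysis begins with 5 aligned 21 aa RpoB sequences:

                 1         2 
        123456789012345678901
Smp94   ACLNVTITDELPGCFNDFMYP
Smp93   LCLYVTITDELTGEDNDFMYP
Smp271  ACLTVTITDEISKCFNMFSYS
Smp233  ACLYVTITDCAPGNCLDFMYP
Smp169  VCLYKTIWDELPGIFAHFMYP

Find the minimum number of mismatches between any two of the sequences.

5

Pairwise Hamming distances:
  Smp94 vs Smp93: 5
  Smp94 vs Smp271: 7
  Smp94 vs Smp233: 6
  Smp94 vs Smp169: 7
  Smp93 vs Smp271: 10
  Smp93 vs Smp233: 7
  Smp93 vs Smp169: 8
  Smp271 vs Smp233: 11
  Smp271 vs Smp169: 12
  Smp233 vs Smp169: 9
The smallest is 5, between Smp94 and Smp93.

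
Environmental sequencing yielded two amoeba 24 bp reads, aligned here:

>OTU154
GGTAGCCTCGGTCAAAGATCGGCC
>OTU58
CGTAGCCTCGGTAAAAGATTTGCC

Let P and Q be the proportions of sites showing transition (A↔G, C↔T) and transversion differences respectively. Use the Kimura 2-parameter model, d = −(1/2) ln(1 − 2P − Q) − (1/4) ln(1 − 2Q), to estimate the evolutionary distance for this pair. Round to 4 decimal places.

0.1887

Differing sites — 1:G/C (Tv); 13:C/A (Tv); 20:C/T (Ti); 21:G/T (Tv).
Of the 4 differences, 1 transition and 3 transversions over 24 sites: P = 1/24 = 0.041667, Q = 3/24 = 0.125000.
d = −0.5·ln(0.791666) − 0.25·ln(0.750000) = −0.5·(-0.233616) − 0.25·(-0.287682) = 0.1887.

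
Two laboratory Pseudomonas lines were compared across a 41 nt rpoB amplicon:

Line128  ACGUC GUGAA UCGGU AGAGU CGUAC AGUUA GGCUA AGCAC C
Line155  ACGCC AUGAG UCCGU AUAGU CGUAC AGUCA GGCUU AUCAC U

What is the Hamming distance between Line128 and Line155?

Differing sites — 4:U/C; 6:G/A; 10:A/G; 13:G/C; 17:G/U; 29:U/C; 35:A/U; 37:G/U; 41:C/U.
That gives 9 mismatches out of 41 aligned sites, so the Hamming distance is 9.

9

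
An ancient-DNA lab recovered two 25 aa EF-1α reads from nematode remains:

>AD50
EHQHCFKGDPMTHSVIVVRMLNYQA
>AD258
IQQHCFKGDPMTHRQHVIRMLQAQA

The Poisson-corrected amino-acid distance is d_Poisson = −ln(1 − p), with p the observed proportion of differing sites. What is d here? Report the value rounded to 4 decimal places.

Differing sites — 1:E/I; 2:H/Q; 14:S/R; 15:V/Q; 16:I/H; 18:V/I; 22:N/Q; 23:Y/A.
p = 8/25 = 0.320000.
d = −ln(1 − 0.320000) = −ln(0.680000) = 0.3857.

0.3857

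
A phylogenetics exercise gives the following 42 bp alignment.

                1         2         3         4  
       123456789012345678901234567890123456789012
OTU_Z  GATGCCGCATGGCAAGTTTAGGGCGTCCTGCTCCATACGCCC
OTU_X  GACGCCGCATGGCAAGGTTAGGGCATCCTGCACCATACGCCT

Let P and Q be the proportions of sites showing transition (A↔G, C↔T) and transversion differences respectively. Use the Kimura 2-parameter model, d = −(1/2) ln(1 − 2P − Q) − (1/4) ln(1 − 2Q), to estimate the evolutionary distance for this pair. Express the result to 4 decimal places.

0.1307

The sequences differ at positions 3 (T/C, transition), 17 (T/G, transversion), 25 (G/A, transition), 32 (T/A, transversion), 42 (C/T, transition).
Of the 5 differences, 3 transitions and 2 transversions over 42 sites: P = 3/42 = 0.071429, Q = 2/42 = 0.047619.
d = −0.5·ln(0.809523) − 0.25·ln(0.904762) = −0.5·(-0.211310) − 0.25·(-0.100083) = 0.1307.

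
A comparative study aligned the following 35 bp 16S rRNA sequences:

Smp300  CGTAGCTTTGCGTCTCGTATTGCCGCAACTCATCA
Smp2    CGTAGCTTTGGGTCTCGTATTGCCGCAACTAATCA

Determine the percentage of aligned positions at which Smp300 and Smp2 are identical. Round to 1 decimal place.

Mismatches occur at site 11 (C/G), site 31 (C/A).
33 of the 35 sites match, so the percent identity is 33/35 × 100 = 94.3%.

94.3%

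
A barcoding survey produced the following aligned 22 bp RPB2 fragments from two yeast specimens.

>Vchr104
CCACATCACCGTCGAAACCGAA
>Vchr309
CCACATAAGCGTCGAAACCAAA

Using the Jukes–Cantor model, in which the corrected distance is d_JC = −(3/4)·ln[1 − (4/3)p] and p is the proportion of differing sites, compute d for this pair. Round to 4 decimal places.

Mismatches occur at site 7 (C/A), site 9 (C/G), site 20 (G/A).
p = 3/22 = 0.136364.
d = −0.75 · ln(1 − (4/3)·0.136364) = −0.75 · ln(0.818181) = −0.75 · (-0.200672) = 0.1505.

0.1505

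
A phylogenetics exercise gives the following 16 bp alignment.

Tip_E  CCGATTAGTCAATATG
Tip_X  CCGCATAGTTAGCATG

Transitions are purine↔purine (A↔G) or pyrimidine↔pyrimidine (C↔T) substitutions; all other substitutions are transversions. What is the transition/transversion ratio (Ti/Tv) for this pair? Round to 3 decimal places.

Differing sites — 4:A/C (Tv); 5:T/A (Tv); 10:C/T (Ti); 12:A/G (Ti); 13:T/C (Ti).
Of the 5 differences, 3 transitions and 2 transversions, so Ti/Tv = 3/2 = 1.500.

1.500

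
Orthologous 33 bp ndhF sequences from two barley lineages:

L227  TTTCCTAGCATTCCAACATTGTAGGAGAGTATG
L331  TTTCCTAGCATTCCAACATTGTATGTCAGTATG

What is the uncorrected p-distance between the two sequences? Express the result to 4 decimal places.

0.0909

Mismatches occur at site 24 (G/T), site 26 (A/T), site 27 (G/C).
There are 3 differences over 33 sites, so p = 3/33 = 0.0909.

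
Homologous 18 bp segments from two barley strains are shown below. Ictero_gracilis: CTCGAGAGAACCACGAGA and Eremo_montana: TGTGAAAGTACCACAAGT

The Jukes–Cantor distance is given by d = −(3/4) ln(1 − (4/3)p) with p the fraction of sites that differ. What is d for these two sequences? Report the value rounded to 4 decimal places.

The sequences differ at positions 1 (C/T), 2 (T/G), 3 (C/T), 6 (G/A), 9 (A/T), 15 (G/A), 18 (A/T).
p = 7/18 = 0.388889.
d = −0.75 · ln(1 − (4/3)·0.388889) = −0.75 · ln(0.481481) = −0.75 · (-0.730889) = 0.5482.

0.5482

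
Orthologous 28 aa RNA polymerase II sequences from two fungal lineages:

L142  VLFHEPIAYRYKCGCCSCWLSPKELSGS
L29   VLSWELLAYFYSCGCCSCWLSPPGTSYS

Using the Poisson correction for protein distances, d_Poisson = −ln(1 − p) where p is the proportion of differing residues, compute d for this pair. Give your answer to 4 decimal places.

0.4418

The sequences differ at positions 3 (F/S), 4 (H/W), 6 (P/L), 7 (I/L), 10 (R/F), 12 (K/S), 23 (K/P), 24 (E/G), 25 (L/T), 27 (G/Y).
p = 10/28 = 0.357143.
d = −ln(1 − 0.357143) = −ln(0.642857) = 0.4418.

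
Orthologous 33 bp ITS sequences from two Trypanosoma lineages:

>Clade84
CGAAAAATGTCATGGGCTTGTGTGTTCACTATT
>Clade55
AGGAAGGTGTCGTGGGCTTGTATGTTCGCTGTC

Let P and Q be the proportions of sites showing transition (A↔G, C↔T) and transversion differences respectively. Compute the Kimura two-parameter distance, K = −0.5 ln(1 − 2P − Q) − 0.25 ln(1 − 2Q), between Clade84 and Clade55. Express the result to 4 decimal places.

0.3776

The sequences differ at positions 1 (C/A, transversion), 3 (A/G, transition), 6 (A/G, transition), 7 (A/G, transition), 12 (A/G, transition), 22 (G/A, transition), 28 (A/G, transition), 31 (A/G, transition), 33 (T/C, transition).
Of the 9 differences, 8 transitions and 1 transversion over 33 sites: P = 8/33 = 0.242424, Q = 1/33 = 0.030303.
d = −0.5·ln(0.484849) − 0.25·ln(0.939394) = −0.5·(-0.723918) − 0.25·(-0.062520) = 0.3776.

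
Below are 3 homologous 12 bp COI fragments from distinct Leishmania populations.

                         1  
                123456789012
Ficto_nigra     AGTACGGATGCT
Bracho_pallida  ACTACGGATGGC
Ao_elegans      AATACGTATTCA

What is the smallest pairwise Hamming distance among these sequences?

Pairwise Hamming distances:
  Ficto_nigra vs Bracho_pallida: 3
  Ficto_nigra vs Ao_elegans: 4
  Bracho_pallida vs Ao_elegans: 5
The smallest is 3, between Ficto_nigra and Bracho_pallida.

3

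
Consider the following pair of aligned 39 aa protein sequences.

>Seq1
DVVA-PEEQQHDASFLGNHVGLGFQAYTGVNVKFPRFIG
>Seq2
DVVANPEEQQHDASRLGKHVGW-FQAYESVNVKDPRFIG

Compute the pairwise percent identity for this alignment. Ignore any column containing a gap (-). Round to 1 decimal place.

Excluding the 2 gap columns leaves 37 comparable sites.
The sequences differ at positions 15 (F/R), 18 (N/K), 22 (L/W), 28 (T/E), 29 (G/S), 34 (F/D).
31 of the 37 comparable sites match, so the percent identity is 31/37 × 100 = 83.8%.

83.8%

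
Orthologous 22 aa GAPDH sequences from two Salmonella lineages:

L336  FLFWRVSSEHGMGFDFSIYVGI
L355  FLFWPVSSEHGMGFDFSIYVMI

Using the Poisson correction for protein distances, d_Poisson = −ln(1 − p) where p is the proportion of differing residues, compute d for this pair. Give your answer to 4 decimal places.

0.0953

Differing sites — 5:R/P; 21:G/M.
p = 2/22 = 0.090909.
d = −ln(1 − 0.090909) = −ln(0.909091) = 0.0953.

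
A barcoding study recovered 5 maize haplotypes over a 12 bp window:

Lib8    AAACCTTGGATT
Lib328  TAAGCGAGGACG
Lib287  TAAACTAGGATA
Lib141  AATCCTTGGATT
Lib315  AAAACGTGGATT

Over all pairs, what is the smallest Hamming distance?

1

Pairwise Hamming distances:
  Lib8 vs Lib328: 6
  Lib8 vs Lib287: 4
  Lib8 vs Lib141: 1
  Lib8 vs Lib315: 2
  Lib328 vs Lib287: 4
  Lib328 vs Lib141: 7
  Lib328 vs Lib315: 5
  Lib287 vs Lib141: 5
  Lib287 vs Lib315: 4
  Lib141 vs Lib315: 3
The smallest is 1, between Lib8 and Lib141.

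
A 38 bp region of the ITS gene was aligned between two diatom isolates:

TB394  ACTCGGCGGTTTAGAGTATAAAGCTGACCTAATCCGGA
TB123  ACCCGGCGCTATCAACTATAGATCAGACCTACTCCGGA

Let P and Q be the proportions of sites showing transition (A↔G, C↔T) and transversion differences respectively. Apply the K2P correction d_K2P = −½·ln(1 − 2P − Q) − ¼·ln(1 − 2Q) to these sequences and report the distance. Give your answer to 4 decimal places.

0.3242

Differing sites — 3:T/C (Ti); 9:G/C (Tv); 11:T/A (Tv); 13:A/C (Tv); 14:G/A (Ti); 16:G/C (Tv); 21:A/G (Ti); 23:G/T (Tv); 25:T/A (Tv); 32:A/C (Tv).
Of the 10 differences, 3 transitions and 7 transversions over 38 sites: P = 3/38 = 0.078947, Q = 7/38 = 0.184211.
d = −0.5·ln(0.657895) − 0.25·ln(0.631578) = −0.5·(-0.418710) − 0.25·(-0.459534) = 0.3242.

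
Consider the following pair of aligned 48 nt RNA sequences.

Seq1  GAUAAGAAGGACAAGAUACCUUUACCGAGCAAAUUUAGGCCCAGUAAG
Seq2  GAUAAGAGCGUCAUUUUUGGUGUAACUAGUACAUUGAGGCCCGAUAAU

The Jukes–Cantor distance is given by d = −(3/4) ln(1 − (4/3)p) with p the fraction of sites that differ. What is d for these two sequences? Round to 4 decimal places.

0.5199

Mismatches occur at site 8 (A↔G), site 9 (G↔C), site 11 (A↔U), site 14 (A↔U), site 15 (G↔U), site 16 (A↔U), site 18 (A↔U), site 19 (C↔G), site 20 (C↔G), site 22 (U↔G), site 25 (C↔A), site 27 (G↔U), site 30 (C↔U), site 32 (A↔C), site 36 (U↔G), site 43 (A↔G), site 44 (G↔A), site 48 (G↔U).
p = 18/48 = 0.375000.
d = −0.75 · ln(1 − (4/3)·0.375000) = −0.75 · ln(0.500000) = −0.75 · (-0.693147) = 0.5199.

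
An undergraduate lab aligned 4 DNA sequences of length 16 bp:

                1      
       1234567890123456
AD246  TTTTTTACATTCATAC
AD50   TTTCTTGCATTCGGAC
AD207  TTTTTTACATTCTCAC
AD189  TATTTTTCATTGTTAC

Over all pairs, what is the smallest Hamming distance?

2

Pairwise Hamming distances:
  AD246 vs AD50: 4
  AD246 vs AD207: 2
  AD246 vs AD189: 4
  AD50 vs AD207: 4
  AD50 vs AD189: 6
  AD207 vs AD189: 4
The smallest is 2, between AD246 and AD207.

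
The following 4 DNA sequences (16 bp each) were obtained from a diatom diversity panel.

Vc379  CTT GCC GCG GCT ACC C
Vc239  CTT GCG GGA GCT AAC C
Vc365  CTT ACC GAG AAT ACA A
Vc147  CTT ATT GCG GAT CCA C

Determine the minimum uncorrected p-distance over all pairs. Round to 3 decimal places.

0.250

Pairwise Hamming distances:
  Vc379 vs Vc239: 4
  Vc379 vs Vc365: 6
  Vc379 vs Vc147: 6
  Vc239 vs Vc365: 9
  Vc239 vs Vc147: 9
  Vc365 vs Vc147: 6
The smallest is 4 mismatches, between Vc379 and Vc239; p = 4/16 = 0.250.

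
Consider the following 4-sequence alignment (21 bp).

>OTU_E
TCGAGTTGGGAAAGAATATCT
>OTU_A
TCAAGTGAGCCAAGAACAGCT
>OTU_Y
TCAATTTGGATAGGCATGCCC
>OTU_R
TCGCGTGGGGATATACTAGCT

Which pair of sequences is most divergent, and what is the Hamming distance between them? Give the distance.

Pairwise Hamming distances:
  OTU_E vs OTU_A: 7
  OTU_E vs OTU_Y: 9
  OTU_E vs OTU_R: 6
  OTU_A vs OTU_Y: 11
  OTU_A vs OTU_R: 9
  OTU_Y vs OTU_R: 14
The largest is 14, between OTU_Y and OTU_R.

14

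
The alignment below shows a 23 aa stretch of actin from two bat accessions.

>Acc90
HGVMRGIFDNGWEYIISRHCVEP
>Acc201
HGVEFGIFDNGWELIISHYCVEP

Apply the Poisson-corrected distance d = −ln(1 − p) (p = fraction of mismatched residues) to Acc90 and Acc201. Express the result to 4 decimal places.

0.2451

Differing sites — 4:M/E; 5:R/F; 14:Y/L; 18:R/H; 19:H/Y.
p = 5/23 = 0.217391.
d = −ln(1 − 0.217391) = −ln(0.782609) = 0.2451.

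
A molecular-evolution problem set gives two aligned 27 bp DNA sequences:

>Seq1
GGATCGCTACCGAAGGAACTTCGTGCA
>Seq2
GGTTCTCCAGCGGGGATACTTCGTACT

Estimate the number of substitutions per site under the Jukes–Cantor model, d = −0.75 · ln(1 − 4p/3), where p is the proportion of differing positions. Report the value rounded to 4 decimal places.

Differing sites — 3:A/T; 6:G/T; 8:T/C; 10:C/G; 13:A/G; 14:A/G; 16:G/A; 17:A/T; 25:G/A; 27:A/T.
p = 10/27 = 0.370370.
d = −0.75 · ln(1 − (4/3)·0.370370) = −0.75 · ln(0.506173) = −0.75 · (-0.680877) = 0.5107.

0.5107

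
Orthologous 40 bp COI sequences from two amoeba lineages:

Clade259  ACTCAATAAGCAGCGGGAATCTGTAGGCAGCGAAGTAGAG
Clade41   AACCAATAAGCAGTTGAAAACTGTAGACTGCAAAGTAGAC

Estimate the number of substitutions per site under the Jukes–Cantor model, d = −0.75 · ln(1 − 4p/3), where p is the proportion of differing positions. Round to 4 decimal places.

0.3041

The sequences differ at positions 2 (C/A), 3 (T/C), 14 (C/T), 15 (G/T), 17 (G/A), 20 (T/A), 27 (G/A), 29 (A/T), 32 (G/A), 40 (G/C).
p = 10/40 = 0.250000.
d = −0.75 · ln(1 − (4/3)·0.250000) = −0.75 · ln(0.666667) = −0.75 · (-0.405465) = 0.3041.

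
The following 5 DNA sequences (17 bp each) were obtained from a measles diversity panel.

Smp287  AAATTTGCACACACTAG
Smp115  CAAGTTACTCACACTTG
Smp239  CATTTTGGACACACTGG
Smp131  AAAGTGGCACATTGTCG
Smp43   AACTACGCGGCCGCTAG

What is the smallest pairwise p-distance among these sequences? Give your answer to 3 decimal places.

Pairwise Hamming distances:
  Smp287 vs Smp115: 5
  Smp287 vs Smp239: 4
  Smp287 vs Smp131: 6
  Smp287 vs Smp43: 7
  Smp115 vs Smp239: 6
  Smp115 vs Smp131: 8
  Smp115 vs Smp43: 11
  Smp239 vs Smp131: 9
  Smp239 vs Smp43: 10
  Smp131 vs Smp43: 11
The smallest is 4 mismatches, between Smp287 and Smp239; p = 4/17 = 0.235.

0.235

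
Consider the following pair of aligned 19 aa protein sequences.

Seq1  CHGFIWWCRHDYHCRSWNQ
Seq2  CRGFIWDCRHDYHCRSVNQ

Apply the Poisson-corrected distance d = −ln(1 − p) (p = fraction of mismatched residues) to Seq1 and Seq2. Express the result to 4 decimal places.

Mismatches occur at site 2 (H↔R), site 7 (W↔D), site 17 (W↔V).
p = 3/19 = 0.157895.
d = −ln(1 − 0.157895) = −ln(0.842105) = 0.1719.

0.1719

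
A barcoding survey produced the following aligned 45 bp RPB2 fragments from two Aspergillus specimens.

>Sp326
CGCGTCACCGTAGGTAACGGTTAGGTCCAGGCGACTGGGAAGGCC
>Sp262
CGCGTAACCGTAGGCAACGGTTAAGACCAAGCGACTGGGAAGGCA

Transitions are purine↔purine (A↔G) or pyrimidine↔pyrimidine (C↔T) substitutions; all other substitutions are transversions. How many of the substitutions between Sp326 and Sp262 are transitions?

Mismatches occur at site 6 (C→A, transversion), site 15 (T→C, transition), site 24 (G→A, transition), site 26 (T→A, transversion), site 30 (G→A, transition), site 45 (C→A, transversion).
Of the 6 differences, 3 transitions and 3 transversions, so the answer is 3.

3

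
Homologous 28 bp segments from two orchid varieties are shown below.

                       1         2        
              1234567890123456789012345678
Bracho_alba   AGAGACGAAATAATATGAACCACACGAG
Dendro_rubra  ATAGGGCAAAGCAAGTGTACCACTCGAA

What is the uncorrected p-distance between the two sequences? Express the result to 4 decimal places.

Mismatches occur at site 2 (G/T), site 5 (A/G), site 6 (C/G), site 7 (G/C), site 11 (T/G), site 12 (A/C), site 14 (T/A), site 15 (A/G), site 18 (A/T), site 24 (A/T), site 28 (G/A).
There are 11 differences over 28 sites, so p = 11/28 = 0.3929.

0.3929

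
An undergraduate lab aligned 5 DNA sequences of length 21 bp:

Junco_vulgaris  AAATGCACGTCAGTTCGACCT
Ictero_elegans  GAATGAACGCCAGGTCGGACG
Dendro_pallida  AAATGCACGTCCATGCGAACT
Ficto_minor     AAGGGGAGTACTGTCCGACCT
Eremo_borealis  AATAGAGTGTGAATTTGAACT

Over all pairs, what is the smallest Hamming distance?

Pairwise Hamming distances:
  Junco_vulgaris vs Ictero_elegans: 7
  Junco_vulgaris vs Dendro_pallida: 4
  Junco_vulgaris vs Ficto_minor: 8
  Junco_vulgaris vs Eremo_borealis: 9
  Ictero_elegans vs Dendro_pallida: 9
  Ictero_elegans vs Ficto_minor: 13
  Ictero_elegans vs Eremo_borealis: 12
  Dendro_pallida vs Ficto_minor: 10
  Dendro_pallida vs Eremo_borealis: 9
  Ficto_minor vs Eremo_borealis: 13
The smallest is 4, between Junco_vulgaris and Dendro_pallida.

4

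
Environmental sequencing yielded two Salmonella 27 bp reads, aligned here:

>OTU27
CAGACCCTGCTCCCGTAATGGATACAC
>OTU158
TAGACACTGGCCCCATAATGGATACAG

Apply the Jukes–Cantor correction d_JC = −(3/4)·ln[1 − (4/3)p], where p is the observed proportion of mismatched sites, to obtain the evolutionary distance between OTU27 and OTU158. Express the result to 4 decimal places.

0.2635

Differing sites — 1:C/T; 6:C/A; 10:C/G; 11:T/C; 15:G/A; 27:C/G.
p = 6/27 = 0.222222.
d = −0.75 · ln(1 − (4/3)·0.222222) = −0.75 · ln(0.703704) = −0.75 · (-0.351397) = 0.2635.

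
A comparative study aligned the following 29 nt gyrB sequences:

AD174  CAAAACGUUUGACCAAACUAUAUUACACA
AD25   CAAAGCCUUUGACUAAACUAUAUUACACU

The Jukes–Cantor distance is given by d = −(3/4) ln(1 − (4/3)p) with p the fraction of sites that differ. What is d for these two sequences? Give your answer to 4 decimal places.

The sequences differ at positions 5 (A/G), 7 (G/C), 14 (C/U), 29 (A/U).
p = 4/29 = 0.137931.
d = −0.75 · ln(1 − (4/3)·0.137931) = −0.75 · ln(0.816092) = −0.75 · (-0.203228) = 0.1524.

0.1524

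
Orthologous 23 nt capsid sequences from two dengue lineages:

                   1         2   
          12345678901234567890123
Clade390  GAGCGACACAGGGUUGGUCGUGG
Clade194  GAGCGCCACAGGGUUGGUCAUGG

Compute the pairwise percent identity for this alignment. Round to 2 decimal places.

91.30%

The sequences differ at positions 6 (A/C), 20 (G/A).
21 of the 23 sites match, so the percent identity is 21/23 × 100 = 91.30%.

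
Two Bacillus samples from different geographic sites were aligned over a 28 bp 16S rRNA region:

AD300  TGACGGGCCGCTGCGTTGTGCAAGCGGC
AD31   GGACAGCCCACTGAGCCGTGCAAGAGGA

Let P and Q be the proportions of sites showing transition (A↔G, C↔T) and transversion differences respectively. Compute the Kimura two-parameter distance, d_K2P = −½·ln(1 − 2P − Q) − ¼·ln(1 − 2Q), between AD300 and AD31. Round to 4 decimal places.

0.4225

Mismatches occur at site 1 (T→G, transversion), site 5 (G→A, transition), site 7 (G→C, transversion), site 10 (G→A, transition), site 14 (C→A, transversion), site 16 (T→C, transition), site 17 (T→C, transition), site 25 (C→A, transversion), site 28 (C→A, transversion).
Of the 9 differences, 4 transitions and 5 transversions over 28 sites: P = 4/28 = 0.142857, Q = 5/28 = 0.178571.
d = −0.5·ln(0.535715) − 0.25·ln(0.642858) = −0.5·(-0.624153) − 0.25·(-0.441831) = 0.4225.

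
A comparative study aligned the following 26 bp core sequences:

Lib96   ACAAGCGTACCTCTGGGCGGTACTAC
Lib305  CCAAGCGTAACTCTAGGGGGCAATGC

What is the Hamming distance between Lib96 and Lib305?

The sequences differ at positions 1 (A/C), 10 (C/A), 15 (G/A), 18 (C/G), 21 (T/C), 23 (C/A), 25 (A/G).
That gives 7 mismatches out of 26 aligned sites, so the Hamming distance is 7.

7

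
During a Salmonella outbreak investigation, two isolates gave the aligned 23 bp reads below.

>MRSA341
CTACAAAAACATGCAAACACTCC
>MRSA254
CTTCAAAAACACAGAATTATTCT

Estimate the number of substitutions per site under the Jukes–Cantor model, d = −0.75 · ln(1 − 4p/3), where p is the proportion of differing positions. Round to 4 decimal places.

The sequences differ at positions 3 (A/T), 12 (T/C), 13 (G/A), 14 (C/G), 17 (A/T), 18 (C/T), 20 (C/T), 23 (C/T).
p = 8/23 = 0.347826.
d = −0.75 · ln(1 − (4/3)·0.347826) = −0.75 · ln(0.536232) = −0.75 · (-0.623188) = 0.4674.

0.4674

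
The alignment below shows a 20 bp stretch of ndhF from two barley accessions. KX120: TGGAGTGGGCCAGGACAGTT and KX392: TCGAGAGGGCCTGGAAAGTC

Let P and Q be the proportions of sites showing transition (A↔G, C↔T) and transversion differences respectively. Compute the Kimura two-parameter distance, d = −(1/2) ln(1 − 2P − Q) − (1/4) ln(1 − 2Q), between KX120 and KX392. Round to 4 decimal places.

0.3060

The sequences differ at positions 2 (G/C, transversion), 6 (T/A, transversion), 12 (A/T, transversion), 16 (C/A, transversion), 20 (T/C, transition).
Of the 5 differences, 1 transition and 4 transversions over 20 sites: P = 1/20 = 0.050000, Q = 4/20 = 0.200000.
d = −0.5·ln(0.700000) − 0.25·ln(0.600000) = −0.5·(-0.356675) − 0.25·(-0.510826) = 0.3060.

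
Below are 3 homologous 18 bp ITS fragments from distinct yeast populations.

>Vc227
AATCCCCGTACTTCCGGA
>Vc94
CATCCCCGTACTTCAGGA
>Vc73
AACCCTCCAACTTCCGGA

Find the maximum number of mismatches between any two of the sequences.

Pairwise Hamming distances:
  Vc227 vs Vc94: 2
  Vc227 vs Vc73: 4
  Vc94 vs Vc73: 6
The largest is 6, between Vc94 and Vc73.

6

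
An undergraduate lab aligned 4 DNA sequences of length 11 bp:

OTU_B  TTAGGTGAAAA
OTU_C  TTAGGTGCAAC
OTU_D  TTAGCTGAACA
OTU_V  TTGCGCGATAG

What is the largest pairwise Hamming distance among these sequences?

Pairwise Hamming distances:
  OTU_B vs OTU_C: 2
  OTU_B vs OTU_D: 2
  OTU_B vs OTU_V: 5
  OTU_C vs OTU_D: 4
  OTU_C vs OTU_V: 6
  OTU_D vs OTU_V: 7
The largest is 7, between OTU_D and OTU_V.

7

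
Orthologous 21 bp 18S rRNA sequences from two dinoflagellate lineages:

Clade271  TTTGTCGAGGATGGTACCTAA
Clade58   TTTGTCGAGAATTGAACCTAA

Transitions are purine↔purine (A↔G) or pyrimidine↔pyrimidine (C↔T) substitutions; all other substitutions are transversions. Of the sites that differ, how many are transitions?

The sequences differ at positions 10 (G/A, transition), 13 (G/T, transversion), 15 (T/A, transversion).
Of the 3 differences, 1 transition and 2 transversions, so the answer is 1.

1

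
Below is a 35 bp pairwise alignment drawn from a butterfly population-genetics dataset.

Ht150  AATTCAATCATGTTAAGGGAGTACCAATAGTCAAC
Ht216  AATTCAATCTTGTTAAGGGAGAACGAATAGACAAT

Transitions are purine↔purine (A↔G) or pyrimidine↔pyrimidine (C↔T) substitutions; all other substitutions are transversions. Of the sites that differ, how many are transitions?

Differing sites — 10:A/T (Tv); 22:T/A (Tv); 25:C/G (Tv); 31:T/A (Tv); 35:C/T (Ti).
Of the 5 differences, 1 transition and 4 transversions, so the answer is 1.

1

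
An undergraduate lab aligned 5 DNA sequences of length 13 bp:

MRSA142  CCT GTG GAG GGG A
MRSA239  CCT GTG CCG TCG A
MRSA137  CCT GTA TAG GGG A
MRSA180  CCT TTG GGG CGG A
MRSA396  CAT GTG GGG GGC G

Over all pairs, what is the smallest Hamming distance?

2

Pairwise Hamming distances:
  MRSA142 vs MRSA239: 4
  MRSA142 vs MRSA137: 2
  MRSA142 vs MRSA180: 3
  MRSA142 vs MRSA396: 4
  MRSA239 vs MRSA137: 5
  MRSA239 vs MRSA180: 5
  MRSA239 vs MRSA396: 7
  MRSA137 vs MRSA180: 5
  MRSA137 vs MRSA396: 6
  MRSA180 vs MRSA396: 5
The smallest is 2, between MRSA142 and MRSA137.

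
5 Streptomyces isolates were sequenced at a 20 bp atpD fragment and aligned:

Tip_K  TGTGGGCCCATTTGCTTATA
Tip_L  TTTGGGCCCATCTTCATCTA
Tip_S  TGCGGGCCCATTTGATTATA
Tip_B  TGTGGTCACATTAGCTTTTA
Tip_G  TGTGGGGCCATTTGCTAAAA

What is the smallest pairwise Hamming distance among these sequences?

Pairwise Hamming distances:
  Tip_K vs Tip_L: 5
  Tip_K vs Tip_S: 2
  Tip_K vs Tip_B: 4
  Tip_K vs Tip_G: 3
  Tip_L vs Tip_S: 7
  Tip_L vs Tip_B: 8
  Tip_L vs Tip_G: 8
  Tip_S vs Tip_B: 6
  Tip_S vs Tip_G: 5
  Tip_B vs Tip_G: 7
The smallest is 2, between Tip_K and Tip_S.

2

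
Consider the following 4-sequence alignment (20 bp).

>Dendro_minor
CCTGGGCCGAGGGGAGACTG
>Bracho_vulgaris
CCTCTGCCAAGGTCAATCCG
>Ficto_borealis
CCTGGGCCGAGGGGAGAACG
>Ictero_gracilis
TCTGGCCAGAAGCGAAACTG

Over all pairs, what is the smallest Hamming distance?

Pairwise Hamming distances:
  Dendro_minor vs Bracho_vulgaris: 8
  Dendro_minor vs Ficto_borealis: 2
  Dendro_minor vs Ictero_gracilis: 6
  Bracho_vulgaris vs Ficto_borealis: 8
  Bracho_vulgaris vs Ictero_gracilis: 11
  Ficto_borealis vs Ictero_gracilis: 8
The smallest is 2, between Dendro_minor and Ficto_borealis.

2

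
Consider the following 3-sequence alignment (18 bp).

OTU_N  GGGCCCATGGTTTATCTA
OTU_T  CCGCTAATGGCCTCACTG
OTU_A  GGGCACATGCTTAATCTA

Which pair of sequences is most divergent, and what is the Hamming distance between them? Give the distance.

Pairwise Hamming distances:
  OTU_N vs OTU_T: 9
  OTU_N vs OTU_A: 3
  OTU_T vs OTU_A: 11
The largest is 11, between OTU_T and OTU_A.

11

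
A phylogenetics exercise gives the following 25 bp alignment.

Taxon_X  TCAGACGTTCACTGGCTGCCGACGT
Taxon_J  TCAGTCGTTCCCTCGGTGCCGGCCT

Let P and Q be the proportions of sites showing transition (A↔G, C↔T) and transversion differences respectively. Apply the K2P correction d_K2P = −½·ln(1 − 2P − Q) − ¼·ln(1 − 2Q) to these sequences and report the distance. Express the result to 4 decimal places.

0.2920

The sequences differ at positions 5 (A/T, transversion), 11 (A/C, transversion), 14 (G/C, transversion), 16 (C/G, transversion), 22 (A/G, transition), 24 (G/C, transversion).
Of the 6 differences, 1 transition and 5 transversions over 25 sites: P = 1/25 = 0.040000, Q = 5/25 = 0.200000.
d = −0.5·ln(0.720000) − 0.25·ln(0.600000) = −0.5·(-0.328504) − 0.25·(-0.510826) = 0.2920.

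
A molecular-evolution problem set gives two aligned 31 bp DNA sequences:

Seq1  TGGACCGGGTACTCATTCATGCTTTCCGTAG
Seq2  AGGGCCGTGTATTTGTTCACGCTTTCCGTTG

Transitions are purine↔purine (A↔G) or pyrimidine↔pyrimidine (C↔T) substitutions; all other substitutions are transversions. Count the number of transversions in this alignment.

3

The sequences differ at positions 1 (T/A, transversion), 4 (A/G, transition), 8 (G/T, transversion), 12 (C/T, transition), 14 (C/T, transition), 15 (A/G, transition), 20 (T/C, transition), 30 (A/T, transversion).
Of the 8 differences, 5 transitions and 3 transversions, so the answer is 3.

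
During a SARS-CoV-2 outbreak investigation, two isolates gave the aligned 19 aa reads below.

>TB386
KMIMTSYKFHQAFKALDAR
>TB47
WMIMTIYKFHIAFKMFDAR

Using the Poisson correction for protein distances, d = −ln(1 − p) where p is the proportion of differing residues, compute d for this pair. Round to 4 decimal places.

Mismatches occur at site 1 (K/W), site 6 (S/I), site 11 (Q/I), site 15 (A/M), site 16 (L/F).
p = 5/19 = 0.263158.
d = −ln(1 − 0.263158) = −ln(0.736842) = 0.3054.

0.3054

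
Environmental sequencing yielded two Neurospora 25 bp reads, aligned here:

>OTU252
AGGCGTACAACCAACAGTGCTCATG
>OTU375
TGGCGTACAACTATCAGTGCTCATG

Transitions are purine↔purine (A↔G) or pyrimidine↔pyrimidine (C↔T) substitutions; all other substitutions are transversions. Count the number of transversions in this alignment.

Differing sites — 1:A/T (Tv); 12:C/T (Ti); 14:A/T (Tv).
Of the 3 differences, 1 transition and 2 transversions, so the answer is 2.

2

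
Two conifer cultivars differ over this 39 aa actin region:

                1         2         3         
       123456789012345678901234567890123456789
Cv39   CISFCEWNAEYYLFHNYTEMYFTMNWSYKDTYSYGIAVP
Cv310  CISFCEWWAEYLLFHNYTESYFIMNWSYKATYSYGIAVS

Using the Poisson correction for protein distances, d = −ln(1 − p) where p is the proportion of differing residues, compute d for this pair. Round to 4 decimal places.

0.1671

Differing sites — 8:N/W; 12:Y/L; 20:M/S; 23:T/I; 30:D/A; 39:P/S.
p = 6/39 = 0.153846.
d = −ln(1 − 0.153846) = −ln(0.846154) = 0.1671.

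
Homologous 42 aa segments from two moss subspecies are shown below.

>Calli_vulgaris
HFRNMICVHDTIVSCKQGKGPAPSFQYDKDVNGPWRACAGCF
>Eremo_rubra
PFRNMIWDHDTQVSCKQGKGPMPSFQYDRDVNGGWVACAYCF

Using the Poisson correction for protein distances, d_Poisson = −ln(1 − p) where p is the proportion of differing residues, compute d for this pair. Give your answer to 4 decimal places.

0.2412

Mismatches occur at site 1 (H→P), site 7 (C→W), site 8 (V→D), site 12 (I→Q), site 22 (A→M), site 29 (K→R), site 34 (P→G), site 36 (R→V), site 40 (G→Y).
p = 9/42 = 0.214286.
d = −ln(1 − 0.214286) = −ln(0.785714) = 0.2412.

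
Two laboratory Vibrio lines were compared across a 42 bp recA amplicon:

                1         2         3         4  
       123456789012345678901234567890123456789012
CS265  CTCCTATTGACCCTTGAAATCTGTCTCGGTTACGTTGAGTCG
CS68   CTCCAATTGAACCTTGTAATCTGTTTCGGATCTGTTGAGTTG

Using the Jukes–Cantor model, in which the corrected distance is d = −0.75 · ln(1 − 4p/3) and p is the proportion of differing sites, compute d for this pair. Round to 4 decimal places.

0.2197

The sequences differ at positions 5 (T/A), 11 (C/A), 17 (A/T), 25 (C/T), 30 (T/A), 32 (A/C), 33 (C/T), 41 (C/T).
p = 8/42 = 0.190476.
d = −0.75 · ln(1 − (4/3)·0.190476) = −0.75 · ln(0.746032) = −0.75 · (-0.292987) = 0.2197.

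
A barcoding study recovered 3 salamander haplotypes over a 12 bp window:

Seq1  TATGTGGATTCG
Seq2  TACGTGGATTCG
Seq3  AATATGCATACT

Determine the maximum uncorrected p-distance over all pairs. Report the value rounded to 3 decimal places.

0.500

Pairwise Hamming distances:
  Seq1 vs Seq2: 1
  Seq1 vs Seq3: 5
  Seq2 vs Seq3: 6
The largest is 6 mismatches, between Seq2 and Seq3; p = 6/12 = 0.500.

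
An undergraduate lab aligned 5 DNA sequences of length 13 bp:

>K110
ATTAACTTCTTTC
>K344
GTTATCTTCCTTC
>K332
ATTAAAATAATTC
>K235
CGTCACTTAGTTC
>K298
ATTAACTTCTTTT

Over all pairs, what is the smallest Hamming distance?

Pairwise Hamming distances:
  K110 vs K344: 3
  K110 vs K332: 4
  K110 vs K235: 5
  K110 vs K298: 1
  K344 vs K332: 6
  K344 vs K235: 6
  K344 vs K298: 4
  K332 vs K235: 6
  K332 vs K298: 5
  K235 vs K298: 6
The smallest is 1, between K110 and K298.

1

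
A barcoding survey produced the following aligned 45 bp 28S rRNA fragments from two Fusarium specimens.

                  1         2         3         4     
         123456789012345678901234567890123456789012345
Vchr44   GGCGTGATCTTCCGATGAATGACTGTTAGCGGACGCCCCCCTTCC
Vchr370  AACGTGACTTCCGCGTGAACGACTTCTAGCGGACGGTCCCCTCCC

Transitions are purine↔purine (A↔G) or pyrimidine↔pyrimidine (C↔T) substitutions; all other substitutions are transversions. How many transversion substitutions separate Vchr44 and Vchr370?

Differing sites — 1:G/A (Ti); 2:G/A (Ti); 8:T/C (Ti); 9:C/T (Ti); 11:T/C (Ti); 13:C/G (Tv); 14:G/C (Tv); 15:A/G (Ti); 20:T/C (Ti); 25:G/T (Tv); 26:T/C (Ti); 36:C/G (Tv); 37:C/T (Ti); 43:T/C (Ti).
Of the 14 differences, 10 transitions and 4 transversions, so the answer is 4.

4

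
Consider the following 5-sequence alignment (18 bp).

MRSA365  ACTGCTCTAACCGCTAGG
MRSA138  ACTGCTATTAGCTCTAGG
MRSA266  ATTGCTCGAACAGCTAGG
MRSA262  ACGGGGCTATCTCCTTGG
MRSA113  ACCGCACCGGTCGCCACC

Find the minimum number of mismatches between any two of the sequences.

3

Pairwise Hamming distances:
  MRSA365 vs MRSA138: 4
  MRSA365 vs MRSA266: 3
  MRSA365 vs MRSA262: 7
  MRSA365 vs MRSA113: 9
  MRSA138 vs MRSA266: 7
  MRSA138 vs MRSA262: 10
  MRSA138 vs MRSA113: 11
  MRSA266 vs MRSA262: 9
  MRSA266 vs MRSA113: 11
  MRSA262 vs MRSA113: 13
The smallest is 3, between MRSA365 and MRSA266.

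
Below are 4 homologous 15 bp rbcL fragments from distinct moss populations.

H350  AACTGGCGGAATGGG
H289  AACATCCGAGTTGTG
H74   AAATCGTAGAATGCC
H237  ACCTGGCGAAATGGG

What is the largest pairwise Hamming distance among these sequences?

Pairwise Hamming distances:
  H350 vs H289: 7
  H350 vs H74: 6
  H350 vs H237: 2
  H289 vs H74: 11
  H289 vs H237: 7
  H74 vs H237: 8
The largest is 11, between H289 and H74.

11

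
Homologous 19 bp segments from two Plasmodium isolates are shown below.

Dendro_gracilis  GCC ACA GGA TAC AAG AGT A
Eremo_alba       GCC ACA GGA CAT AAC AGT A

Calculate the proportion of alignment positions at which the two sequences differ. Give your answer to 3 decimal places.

0.158

Differing sites — 10:T/C; 12:C/T; 15:G/C.
There are 3 differences over 19 sites, so p = 3/19 = 0.158.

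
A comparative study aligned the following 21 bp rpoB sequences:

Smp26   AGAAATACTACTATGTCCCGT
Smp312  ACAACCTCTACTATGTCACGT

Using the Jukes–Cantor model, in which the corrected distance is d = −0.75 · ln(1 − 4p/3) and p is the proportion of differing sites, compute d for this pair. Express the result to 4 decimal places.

Differing sites — 2:G/C; 5:A/C; 6:T/C; 7:A/T; 18:C/A.
p = 5/21 = 0.238095.
d = −0.75 · ln(1 − (4/3)·0.238095) = −0.75 · ln(0.682540) = −0.75 · (-0.381934) = 0.2865.

0.2865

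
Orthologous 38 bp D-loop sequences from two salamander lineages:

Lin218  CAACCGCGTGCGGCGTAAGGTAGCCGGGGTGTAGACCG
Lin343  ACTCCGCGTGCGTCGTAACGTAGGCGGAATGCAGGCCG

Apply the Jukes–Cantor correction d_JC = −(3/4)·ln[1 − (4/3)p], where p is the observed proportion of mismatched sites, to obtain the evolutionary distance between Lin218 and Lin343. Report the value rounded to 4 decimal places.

0.3241

The sequences differ at positions 1 (C/A), 2 (A/C), 3 (A/T), 13 (G/T), 19 (G/C), 24 (C/G), 28 (G/A), 29 (G/A), 32 (T/C), 35 (A/G).
p = 10/38 = 0.263158.
d = −0.75 · ln(1 − (4/3)·0.263158) = −0.75 · ln(0.649123) = −0.75 · (-0.432133) = 0.3241.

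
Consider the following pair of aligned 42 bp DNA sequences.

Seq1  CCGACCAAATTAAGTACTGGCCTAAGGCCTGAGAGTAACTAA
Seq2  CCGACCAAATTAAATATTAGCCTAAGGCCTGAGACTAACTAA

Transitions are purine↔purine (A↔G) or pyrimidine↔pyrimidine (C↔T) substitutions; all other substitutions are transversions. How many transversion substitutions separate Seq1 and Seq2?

1

The sequences differ at positions 14 (G/A, transition), 17 (C/T, transition), 19 (G/A, transition), 35 (G/C, transversion).
Of the 4 differences, 3 transitions and 1 transversion, so the answer is 1.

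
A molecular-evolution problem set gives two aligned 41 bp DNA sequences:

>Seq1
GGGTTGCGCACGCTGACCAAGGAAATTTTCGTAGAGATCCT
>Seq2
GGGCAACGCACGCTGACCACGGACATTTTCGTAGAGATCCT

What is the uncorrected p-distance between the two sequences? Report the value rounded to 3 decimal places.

0.122

Mismatches occur at site 4 (T→C), site 5 (T→A), site 6 (G→A), site 20 (A→C), site 24 (A→C).
There are 5 differences over 41 sites, so p = 5/41 = 0.122.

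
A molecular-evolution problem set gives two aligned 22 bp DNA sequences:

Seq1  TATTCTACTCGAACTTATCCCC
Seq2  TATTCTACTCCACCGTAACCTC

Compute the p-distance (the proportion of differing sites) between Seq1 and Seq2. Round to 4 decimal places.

Mismatches occur at site 11 (G/C), site 13 (A/C), site 15 (T/G), site 18 (T/A), site 21 (C/T).
There are 5 differences over 22 sites, so p = 5/22 = 0.2273.

0.2273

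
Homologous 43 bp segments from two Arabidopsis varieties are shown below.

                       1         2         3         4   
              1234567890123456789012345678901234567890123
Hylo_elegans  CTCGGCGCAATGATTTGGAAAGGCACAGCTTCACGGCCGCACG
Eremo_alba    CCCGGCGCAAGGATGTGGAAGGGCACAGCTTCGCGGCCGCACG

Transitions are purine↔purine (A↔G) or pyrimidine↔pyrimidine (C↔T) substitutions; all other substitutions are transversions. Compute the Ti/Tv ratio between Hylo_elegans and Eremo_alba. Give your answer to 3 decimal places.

1.500

Mismatches occur at site 2 (T→C, transition), site 11 (T→G, transversion), site 15 (T→G, transversion), site 21 (A→G, transition), site 33 (A→G, transition).
Of the 5 differences, 3 transitions and 2 transversions, so Ti/Tv = 3/2 = 1.500.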